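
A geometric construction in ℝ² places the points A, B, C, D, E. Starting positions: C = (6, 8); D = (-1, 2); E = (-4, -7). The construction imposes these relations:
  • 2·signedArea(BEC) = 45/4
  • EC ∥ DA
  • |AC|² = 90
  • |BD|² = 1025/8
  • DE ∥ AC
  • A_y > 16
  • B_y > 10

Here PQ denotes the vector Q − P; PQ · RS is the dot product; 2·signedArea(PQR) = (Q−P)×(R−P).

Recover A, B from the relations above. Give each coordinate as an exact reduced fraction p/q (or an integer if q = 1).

A = (9, 17)
B = (27/4, 41/4)

1. A_x = 9  [DE ∥ AC ∩ EC ∥ DA]
2. A_y = 17  [DE ∥ AC ∩ EC ∥ DA]
   → A = (9, 17)
3. B_x = 27/4  [line -15·x + 10·y + -5/4 = 0 ∩ |BD|² = 1025/8]
4. B_y = 41/4  [line -15·x + 10·y + -5/4 = 0 ∩ |BD|² = 1025/8]
   → B = (27/4, 41/4)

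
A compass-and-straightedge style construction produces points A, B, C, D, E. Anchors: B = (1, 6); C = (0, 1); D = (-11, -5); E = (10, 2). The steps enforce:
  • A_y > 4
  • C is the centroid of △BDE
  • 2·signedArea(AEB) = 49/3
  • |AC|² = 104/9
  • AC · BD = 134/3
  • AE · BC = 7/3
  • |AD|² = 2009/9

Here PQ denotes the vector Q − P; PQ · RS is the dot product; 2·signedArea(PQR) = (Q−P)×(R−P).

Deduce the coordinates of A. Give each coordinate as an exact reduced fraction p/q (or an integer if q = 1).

1. A_x = 2/3  [AE · BC = 7/3 ∩ AC · BD = 134/3]
2. A_y = 13/3  [AE · BC = 7/3 ∩ AC · BD = 134/3]
   → A = (2/3, 13/3)

A = (2/3, 13/3)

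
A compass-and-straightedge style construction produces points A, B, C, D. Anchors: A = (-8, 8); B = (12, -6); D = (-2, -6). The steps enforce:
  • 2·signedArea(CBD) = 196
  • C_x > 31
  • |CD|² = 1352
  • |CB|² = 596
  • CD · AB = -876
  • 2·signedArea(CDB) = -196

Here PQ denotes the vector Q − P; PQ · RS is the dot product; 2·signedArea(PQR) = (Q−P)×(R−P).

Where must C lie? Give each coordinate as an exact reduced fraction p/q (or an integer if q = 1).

1. C_x = 32  [2·signedArea(CBD) = 196 ∩ CD · AB = -876]
2. C_y = -20  [2·signedArea(CBD) = 196 ∩ CD · AB = -876]
   → C = (32, -20)

C = (32, -20)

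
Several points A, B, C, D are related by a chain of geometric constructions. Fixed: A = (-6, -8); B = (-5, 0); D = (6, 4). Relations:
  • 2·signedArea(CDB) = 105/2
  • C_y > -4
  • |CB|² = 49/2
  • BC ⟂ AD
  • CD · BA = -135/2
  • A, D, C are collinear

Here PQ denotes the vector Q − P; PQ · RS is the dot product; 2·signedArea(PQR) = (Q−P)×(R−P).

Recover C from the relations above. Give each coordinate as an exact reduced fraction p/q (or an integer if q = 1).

1. C_x = -3/2  [A, D, C are collinear ∩ BC ⟂ AD]
2. C_y = -7/2  [A, D, C are collinear ∩ BC ⟂ AD]
   → C = (-3/2, -7/2)

C = (-3/2, -7/2)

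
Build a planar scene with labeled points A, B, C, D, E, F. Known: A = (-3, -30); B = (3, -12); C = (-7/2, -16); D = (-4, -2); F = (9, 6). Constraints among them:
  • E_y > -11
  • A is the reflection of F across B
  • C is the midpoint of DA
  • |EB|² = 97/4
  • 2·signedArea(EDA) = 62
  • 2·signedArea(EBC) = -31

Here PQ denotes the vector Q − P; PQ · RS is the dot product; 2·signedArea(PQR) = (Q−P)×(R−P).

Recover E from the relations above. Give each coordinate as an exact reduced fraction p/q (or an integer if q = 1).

E = (-3/2, -10)

1. E_x = -3/2  [2·signedArea(EDA) = 62 ∩ 2·signedArea(EBC) = -31]
2. E_y = -10  [2·signedArea(EDA) = 62 ∩ 2·signedArea(EBC) = -31]
   → E = (-3/2, -10)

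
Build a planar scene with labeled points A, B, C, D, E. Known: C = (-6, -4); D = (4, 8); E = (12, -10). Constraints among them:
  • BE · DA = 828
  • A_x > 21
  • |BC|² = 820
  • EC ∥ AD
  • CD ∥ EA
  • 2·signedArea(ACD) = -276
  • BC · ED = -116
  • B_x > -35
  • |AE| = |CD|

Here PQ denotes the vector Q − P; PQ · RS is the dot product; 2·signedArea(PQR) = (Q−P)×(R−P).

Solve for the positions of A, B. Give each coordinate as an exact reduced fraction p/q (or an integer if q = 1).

A = (22, 2)
B = (-34, -10)

1. A_x = 22  [EC ∥ AD ∩ CD ∥ EA]
2. A_y = 2  [EC ∥ AD ∩ CD ∥ EA]
   → A = (22, 2)
3. B_x = -34  [BC · ED = -116 ∩ BE · DA = 828]
4. B_y = -10  [BC · ED = -116 ∩ BE · DA = 828]
   → B = (-34, -10)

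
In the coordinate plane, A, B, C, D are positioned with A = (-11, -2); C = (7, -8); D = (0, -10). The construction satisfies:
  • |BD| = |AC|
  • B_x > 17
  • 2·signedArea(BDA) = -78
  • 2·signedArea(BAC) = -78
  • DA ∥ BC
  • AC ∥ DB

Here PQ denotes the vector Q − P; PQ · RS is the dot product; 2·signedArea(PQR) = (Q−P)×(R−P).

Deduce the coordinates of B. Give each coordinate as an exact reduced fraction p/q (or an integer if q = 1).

B = (18, -16)

1. B_x = 18  [DA ∥ BC ∩ AC ∥ DB]
2. B_y = -16  [DA ∥ BC ∩ AC ∥ DB]
   → B = (18, -16)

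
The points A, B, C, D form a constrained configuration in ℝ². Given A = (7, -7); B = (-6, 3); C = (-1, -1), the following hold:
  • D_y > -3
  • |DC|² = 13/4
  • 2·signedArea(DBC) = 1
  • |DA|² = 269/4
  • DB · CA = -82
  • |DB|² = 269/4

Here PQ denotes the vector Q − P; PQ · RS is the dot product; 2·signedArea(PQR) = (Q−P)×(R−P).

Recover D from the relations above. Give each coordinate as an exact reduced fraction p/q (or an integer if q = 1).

1. D_x = 1/2  [2·signedArea(DBC) = 1 ∩ DB · CA = -82]
2. D_y = -2  [2·signedArea(DBC) = 1 ∩ DB · CA = -82]
   → D = (1/2, -2)

D = (1/2, -2)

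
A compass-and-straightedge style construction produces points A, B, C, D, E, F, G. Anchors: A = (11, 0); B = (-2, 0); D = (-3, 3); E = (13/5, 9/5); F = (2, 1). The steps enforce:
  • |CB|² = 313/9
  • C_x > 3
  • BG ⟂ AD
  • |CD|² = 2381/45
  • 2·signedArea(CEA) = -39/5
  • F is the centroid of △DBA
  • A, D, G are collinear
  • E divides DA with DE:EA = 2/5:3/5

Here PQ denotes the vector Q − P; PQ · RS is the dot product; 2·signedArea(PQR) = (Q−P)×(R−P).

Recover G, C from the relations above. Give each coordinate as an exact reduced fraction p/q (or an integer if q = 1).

C = (58/15, 3/5)
G = (-293/205, 546/205)

1. G_x = -293/205  [A, D, G are collinear ∩ BG ⟂ AD]
2. G_y = 546/205  [A, D, G are collinear ∩ BG ⟂ AD]
   → G = (-293/205, 546/205)
3. C_x = 58/15  [line 9/5·x + 42/5·y + -12 = 0 ∩ |CB|² = 313/9]
4. C_y = 3/5  [line 9/5·x + 42/5·y + -12 = 0 ∩ |CB|² = 313/9]
   → C = (58/15, 3/5)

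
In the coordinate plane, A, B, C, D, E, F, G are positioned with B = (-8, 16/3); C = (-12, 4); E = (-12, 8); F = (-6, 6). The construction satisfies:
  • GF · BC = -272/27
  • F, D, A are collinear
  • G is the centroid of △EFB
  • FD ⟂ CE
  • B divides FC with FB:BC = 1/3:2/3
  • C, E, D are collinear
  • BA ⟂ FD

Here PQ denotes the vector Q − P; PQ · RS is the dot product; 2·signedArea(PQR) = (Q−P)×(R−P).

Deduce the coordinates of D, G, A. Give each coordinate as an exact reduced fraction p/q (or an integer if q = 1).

1. D_x = -12  [C, E, D are collinear ∩ FD ⟂ CE]
2. D_y = 6  [C, E, D are collinear ∩ FD ⟂ CE]
   → D = (-12, 6)
3. G_x = -26/3  [G is the centroid of △EFB]
4. G_y = 58/9  [G is the centroid of △EFB]
   → G = (-26/3, 58/9)
5. A_x = -8  [F, D, A are collinear ∩ BA ⟂ FD]
6. A_y = 6  [F, D, A are collinear ∩ BA ⟂ FD]
   → A = (-8, 6)

A = (-8, 6)
D = (-12, 6)
G = (-26/3, 58/9)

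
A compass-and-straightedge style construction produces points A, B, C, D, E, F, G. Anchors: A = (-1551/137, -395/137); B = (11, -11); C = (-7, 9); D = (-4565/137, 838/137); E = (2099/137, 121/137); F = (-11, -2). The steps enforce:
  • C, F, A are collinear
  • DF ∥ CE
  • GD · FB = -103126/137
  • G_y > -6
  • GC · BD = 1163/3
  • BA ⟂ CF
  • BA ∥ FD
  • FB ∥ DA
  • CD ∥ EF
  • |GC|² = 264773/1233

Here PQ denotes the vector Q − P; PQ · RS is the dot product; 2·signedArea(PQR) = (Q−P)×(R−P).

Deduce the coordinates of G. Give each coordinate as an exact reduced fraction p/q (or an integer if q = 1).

1. G_x = -517/137  [GC · BD = 1163/3 ∩ GD · FB = -103126/137]
2. G_y = -2176/411  [GC · BD = 1163/3 ∩ GD · FB = -103126/137]
   → G = (-517/137, -2176/411)

G = (-517/137, -2176/411)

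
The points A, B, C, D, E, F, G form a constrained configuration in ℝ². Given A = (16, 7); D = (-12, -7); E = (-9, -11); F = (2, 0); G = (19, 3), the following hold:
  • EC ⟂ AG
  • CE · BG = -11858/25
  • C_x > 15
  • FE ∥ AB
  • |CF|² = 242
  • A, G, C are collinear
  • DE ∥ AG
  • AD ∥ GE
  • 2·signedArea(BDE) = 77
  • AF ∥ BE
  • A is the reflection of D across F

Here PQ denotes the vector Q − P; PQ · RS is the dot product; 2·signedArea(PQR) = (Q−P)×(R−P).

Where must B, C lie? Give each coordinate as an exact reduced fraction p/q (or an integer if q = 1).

B = (5, -4)
C = (391/25, 187/25)

1. B_x = 5  [AF ∥ BE ∩ FE ∥ AB]
2. B_y = -4  [AF ∥ BE ∩ FE ∥ AB]
   → B = (5, -4)
3. C_x = 391/25  [A, G, C are collinear ∩ EC ⟂ AG]
4. C_y = 187/25  [A, G, C are collinear ∩ EC ⟂ AG]
   → C = (391/25, 187/25)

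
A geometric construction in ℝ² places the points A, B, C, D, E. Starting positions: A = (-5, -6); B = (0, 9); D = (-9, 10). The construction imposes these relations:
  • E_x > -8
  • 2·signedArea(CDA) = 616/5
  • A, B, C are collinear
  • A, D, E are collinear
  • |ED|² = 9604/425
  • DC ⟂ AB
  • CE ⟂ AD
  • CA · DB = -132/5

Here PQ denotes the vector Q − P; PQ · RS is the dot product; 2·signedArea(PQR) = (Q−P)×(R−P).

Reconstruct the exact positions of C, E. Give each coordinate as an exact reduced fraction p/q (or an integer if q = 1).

C = (-3/5, 36/5)
E = (-667/85, 458/85)

1. C_x = -3/5  [A, B, C are collinear ∩ DC ⟂ AB]
2. C_y = 36/5  [A, B, C are collinear ∩ DC ⟂ AB]
   → C = (-3/5, 36/5)
3. E_x = -667/85  [A, D, E are collinear ∩ CE ⟂ AD]
4. E_y = 458/85  [A, D, E are collinear ∩ CE ⟂ AD]
   → E = (-667/85, 458/85)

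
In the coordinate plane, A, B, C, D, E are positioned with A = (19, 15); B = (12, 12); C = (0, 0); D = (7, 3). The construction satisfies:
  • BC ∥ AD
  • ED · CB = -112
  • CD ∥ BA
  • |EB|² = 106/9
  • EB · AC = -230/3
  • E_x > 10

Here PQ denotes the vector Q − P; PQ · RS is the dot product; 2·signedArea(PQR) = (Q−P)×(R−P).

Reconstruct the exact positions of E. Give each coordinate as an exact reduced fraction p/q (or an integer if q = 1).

1. E_x = 31/3  [EB · AC = -230/3 ∩ ED · CB = -112]
2. E_y = 9  [EB · AC = -230/3 ∩ ED · CB = -112]
   → E = (31/3, 9)

E = (31/3, 9)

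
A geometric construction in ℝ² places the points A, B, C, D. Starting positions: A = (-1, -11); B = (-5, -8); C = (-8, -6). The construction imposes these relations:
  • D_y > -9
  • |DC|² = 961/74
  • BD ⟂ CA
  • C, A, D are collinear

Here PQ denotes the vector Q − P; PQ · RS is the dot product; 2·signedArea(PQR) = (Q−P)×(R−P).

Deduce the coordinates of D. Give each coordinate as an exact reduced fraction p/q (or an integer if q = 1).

1. D_x = -375/74  [C, A, D are collinear ∩ BD ⟂ CA]
2. D_y = -599/74  [C, A, D are collinear ∩ BD ⟂ CA]
   → D = (-375/74, -599/74)

D = (-375/74, -599/74)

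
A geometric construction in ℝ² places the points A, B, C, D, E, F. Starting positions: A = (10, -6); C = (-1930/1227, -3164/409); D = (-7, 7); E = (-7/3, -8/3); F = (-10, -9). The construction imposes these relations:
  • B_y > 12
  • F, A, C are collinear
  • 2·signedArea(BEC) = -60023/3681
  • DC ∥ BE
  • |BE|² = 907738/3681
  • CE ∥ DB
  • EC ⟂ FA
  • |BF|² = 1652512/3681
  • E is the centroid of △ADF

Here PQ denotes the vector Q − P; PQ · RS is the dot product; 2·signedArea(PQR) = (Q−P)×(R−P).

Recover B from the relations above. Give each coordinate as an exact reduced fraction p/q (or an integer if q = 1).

1. B_x = -3174/409  [DC ∥ BE ∩ CE ∥ DB]
2. B_y = 14809/1227  [DC ∥ BE ∩ CE ∥ DB]
   → B = (-3174/409, 14809/1227)

B = (-3174/409, 14809/1227)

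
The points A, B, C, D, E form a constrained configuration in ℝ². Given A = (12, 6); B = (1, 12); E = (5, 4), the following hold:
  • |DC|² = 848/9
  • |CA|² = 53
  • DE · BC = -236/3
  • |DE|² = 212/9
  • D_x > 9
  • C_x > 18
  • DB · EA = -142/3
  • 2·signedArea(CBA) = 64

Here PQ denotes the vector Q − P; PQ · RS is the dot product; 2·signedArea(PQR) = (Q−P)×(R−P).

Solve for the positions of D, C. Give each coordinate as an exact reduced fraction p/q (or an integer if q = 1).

C = (19, 8)
D = (29/3, 16/3)

1. D_x = 29/3  [line -7·x + -2·y + 235/3 = 0 ∩ |DE|² = 212/9]
2. D_y = 16/3  [line -7·x + -2·y + 235/3 = 0 ∩ |DE|² = 212/9]
   → D = (29/3, 16/3)
3. C_x = 19  [DE · BC = -236/3 ∩ 2·signedArea(CBA) = 64]
4. C_y = 8  [DE · BC = -236/3 ∩ 2·signedArea(CBA) = 64]
   → C = (19, 8)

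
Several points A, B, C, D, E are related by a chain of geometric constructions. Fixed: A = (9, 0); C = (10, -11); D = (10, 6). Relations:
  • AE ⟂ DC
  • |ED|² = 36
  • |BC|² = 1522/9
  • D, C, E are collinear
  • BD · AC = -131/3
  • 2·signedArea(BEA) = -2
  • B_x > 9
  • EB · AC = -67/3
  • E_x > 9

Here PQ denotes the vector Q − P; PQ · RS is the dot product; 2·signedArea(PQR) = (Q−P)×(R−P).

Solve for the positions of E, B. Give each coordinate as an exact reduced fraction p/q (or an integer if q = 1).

1. E_x = 10  [D, C, E are collinear ∩ AE ⟂ DC]
2. E_y = 0  [D, C, E are collinear ∩ AE ⟂ DC]
   → E = (10, 0)
3. B_x = 29/3  [BD · AC = -131/3 ∩ 2·signedArea(BEA) = -2]
4. B_y = 2  [BD · AC = -131/3 ∩ 2·signedArea(BEA) = -2]
   → B = (29/3, 2)

B = (29/3, 2)
E = (10, 0)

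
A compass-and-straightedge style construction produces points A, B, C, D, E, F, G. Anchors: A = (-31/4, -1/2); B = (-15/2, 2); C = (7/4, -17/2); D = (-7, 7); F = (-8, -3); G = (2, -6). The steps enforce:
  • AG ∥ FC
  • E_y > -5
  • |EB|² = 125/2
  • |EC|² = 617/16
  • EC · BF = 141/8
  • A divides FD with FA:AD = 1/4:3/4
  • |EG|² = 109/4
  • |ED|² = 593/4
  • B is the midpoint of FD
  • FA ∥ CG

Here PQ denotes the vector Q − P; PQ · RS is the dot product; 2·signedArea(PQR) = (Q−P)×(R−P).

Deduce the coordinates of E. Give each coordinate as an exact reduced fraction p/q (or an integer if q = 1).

E = (-3, -9/2)

1. E_x = -3  [line 1/2·x + 5·y + 24 = 0 ∩ |EG|² = 109/4]
2. E_y = -9/2  [line 1/2·x + 5·y + 24 = 0 ∩ |EG|² = 109/4]
   → E = (-3, -9/2)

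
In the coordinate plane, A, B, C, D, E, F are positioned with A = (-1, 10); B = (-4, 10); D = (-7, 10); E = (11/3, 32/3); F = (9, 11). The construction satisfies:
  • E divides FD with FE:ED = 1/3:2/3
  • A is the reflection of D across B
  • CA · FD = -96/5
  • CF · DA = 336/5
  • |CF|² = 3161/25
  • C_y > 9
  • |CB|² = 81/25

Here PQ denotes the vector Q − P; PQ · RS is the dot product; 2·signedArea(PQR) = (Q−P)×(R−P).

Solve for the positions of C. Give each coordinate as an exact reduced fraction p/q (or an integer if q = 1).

C = (-11/5, 10)

1. C_x = -11/5  [CA · FD = -96/5 ∩ CF · DA = 336/5]
2. C_y = 10  [CA · FD = -96/5 ∩ CF · DA = 336/5]
   → C = (-11/5, 10)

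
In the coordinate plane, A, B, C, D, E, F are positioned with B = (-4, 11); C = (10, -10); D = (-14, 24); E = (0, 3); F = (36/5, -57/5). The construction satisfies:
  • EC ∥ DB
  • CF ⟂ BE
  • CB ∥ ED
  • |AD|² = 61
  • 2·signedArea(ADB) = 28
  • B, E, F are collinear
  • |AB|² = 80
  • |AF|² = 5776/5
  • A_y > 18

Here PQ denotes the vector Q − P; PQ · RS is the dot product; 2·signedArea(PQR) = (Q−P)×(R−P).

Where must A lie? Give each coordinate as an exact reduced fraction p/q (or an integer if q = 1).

1. A_x = -8  [line 13·x + 10·y + -86 = 0 ∩ |AB|² = 80]
2. A_y = 19  [line 13·x + 10·y + -86 = 0 ∩ |AB|² = 80]
   → A = (-8, 19)

A = (-8, 19)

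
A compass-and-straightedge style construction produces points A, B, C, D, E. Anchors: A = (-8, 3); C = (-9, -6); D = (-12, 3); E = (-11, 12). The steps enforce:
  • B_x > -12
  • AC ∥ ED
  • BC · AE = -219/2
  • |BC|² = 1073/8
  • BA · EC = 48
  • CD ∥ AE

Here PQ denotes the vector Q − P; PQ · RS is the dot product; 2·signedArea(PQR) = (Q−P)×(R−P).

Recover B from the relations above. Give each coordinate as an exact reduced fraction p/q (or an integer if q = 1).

1. B_x = -47/4  [BC · AE = -219/2 ∩ BA · EC = 48]
2. B_y = 21/4  [BC · AE = -219/2 ∩ BA · EC = 48]
   → B = (-47/4, 21/4)

B = (-47/4, 21/4)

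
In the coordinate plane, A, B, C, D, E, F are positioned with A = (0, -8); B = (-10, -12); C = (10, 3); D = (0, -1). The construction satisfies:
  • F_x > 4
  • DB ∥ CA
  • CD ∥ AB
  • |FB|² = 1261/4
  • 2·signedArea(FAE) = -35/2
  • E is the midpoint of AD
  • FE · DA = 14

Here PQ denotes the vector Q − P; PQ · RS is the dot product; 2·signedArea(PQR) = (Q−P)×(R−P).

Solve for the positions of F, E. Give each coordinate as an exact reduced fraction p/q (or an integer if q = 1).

E = (0, -9/2)
F = (5, -5/2)

1. E_x = 0  [E is the midpoint of AD]
2. E_y = -9/2  [E is the midpoint of AD]
   → E = (0, -9/2)
3. F_x = 5  [2·signedArea(FAE) = -35/2 ∩ FE · DA = 14]
4. F_y = -5/2  [2·signedArea(FAE) = -35/2 ∩ FE · DA = 14]
   → F = (5, -5/2)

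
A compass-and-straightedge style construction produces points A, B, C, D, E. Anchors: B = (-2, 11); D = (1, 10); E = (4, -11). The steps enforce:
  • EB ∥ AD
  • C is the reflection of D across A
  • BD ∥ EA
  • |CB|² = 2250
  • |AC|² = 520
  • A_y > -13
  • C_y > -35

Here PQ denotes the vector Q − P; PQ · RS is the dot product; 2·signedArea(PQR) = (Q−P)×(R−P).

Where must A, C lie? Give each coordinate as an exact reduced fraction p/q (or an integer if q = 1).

1. A_x = 7  [EB ∥ AD ∩ BD ∥ EA]
2. A_y = -12  [EB ∥ AD ∩ BD ∥ EA]
   → A = (7, -12)
3. C_x = 13  [C is the reflection of D across A]
4. C_y = -34  [C is the reflection of D across A]
   → C = (13, -34)

A = (7, -12)
C = (13, -34)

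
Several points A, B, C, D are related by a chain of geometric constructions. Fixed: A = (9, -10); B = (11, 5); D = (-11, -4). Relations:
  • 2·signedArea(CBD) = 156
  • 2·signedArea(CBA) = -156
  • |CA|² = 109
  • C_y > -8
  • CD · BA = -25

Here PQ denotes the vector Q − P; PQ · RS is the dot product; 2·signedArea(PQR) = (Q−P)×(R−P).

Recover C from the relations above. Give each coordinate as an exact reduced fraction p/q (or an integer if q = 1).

C = (-1, -7)

1. C_x = -1  [CD · BA = -25 ∩ 2·signedArea(CBD) = 156]
2. C_y = -7  [CD · BA = -25 ∩ 2·signedArea(CBD) = 156]
   → C = (-1, -7)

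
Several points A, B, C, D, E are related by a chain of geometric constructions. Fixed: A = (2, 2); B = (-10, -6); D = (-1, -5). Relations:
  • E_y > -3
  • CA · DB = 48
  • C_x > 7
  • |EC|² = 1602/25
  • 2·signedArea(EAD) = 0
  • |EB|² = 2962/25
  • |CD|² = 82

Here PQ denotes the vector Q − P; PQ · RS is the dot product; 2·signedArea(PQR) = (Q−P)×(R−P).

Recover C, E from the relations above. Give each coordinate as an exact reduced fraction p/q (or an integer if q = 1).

C = (8, -4)
E = (1/5, -11/5)

1. C_x = 8  [line 9·x + 1·y + -68 = 0 ∩ |CD|² = 82]
2. C_y = -4  [line 9·x + 1·y + -68 = 0 ∩ |CD|² = 82]
   → C = (8, -4)
3. E_x = 1/5  [line 7·x + -3·y + -8 = 0 ∩ |EB|² = 2962/25]
4. E_y = -11/5  [line 7·x + -3·y + -8 = 0 ∩ |EB|² = 2962/25]
   → E = (1/5, -11/5)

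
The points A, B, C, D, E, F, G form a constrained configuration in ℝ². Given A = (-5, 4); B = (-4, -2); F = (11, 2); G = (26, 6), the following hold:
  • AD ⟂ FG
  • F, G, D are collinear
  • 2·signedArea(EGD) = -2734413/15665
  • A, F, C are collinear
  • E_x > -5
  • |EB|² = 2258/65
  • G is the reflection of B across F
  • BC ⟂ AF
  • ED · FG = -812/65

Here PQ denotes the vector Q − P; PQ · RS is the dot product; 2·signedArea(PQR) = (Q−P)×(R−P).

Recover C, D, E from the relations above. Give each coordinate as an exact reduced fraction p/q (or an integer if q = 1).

1. C_x = -213/65  [A, F, C are collinear ∩ BC ⟂ AF]
2. C_y = 246/65  [A, F, C are collinear ∩ BC ⟂ AF]
   → C = (-213/65, 246/65)
3. D_x = -829/241  [F, G, D are collinear ∩ AD ⟂ FG]
4. D_y = -446/241  [F, G, D are collinear ∩ AD ⟂ FG]
   → D = (-829/241, -446/241)
5. E_x = -269/65  [ED · FG = -812/65 ∩ 2·signedArea(EGD) = -2734413/15665]
6. E_y = 253/65  [ED · FG = -812/65 ∩ 2·signedArea(EGD) = -2734413/15665]
   → E = (-269/65, 253/65)

C = (-213/65, 246/65)
D = (-829/241, -446/241)
E = (-269/65, 253/65)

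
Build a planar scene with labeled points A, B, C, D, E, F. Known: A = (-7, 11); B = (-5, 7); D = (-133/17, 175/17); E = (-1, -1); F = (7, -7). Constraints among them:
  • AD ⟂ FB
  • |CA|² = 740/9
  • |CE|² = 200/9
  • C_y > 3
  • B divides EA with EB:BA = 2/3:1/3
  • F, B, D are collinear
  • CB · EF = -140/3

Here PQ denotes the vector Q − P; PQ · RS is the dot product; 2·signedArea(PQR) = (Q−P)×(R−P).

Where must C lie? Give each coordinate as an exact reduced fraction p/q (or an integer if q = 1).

C = (-5/3, 11/3)

1. C_x = -5/3  [line -8·x + 6·y + -106/3 = 0 ∩ |CE|² = 200/9]
2. C_y = 11/3  [line -8·x + 6·y + -106/3 = 0 ∩ |CE|² = 200/9]
   → C = (-5/3, 11/3)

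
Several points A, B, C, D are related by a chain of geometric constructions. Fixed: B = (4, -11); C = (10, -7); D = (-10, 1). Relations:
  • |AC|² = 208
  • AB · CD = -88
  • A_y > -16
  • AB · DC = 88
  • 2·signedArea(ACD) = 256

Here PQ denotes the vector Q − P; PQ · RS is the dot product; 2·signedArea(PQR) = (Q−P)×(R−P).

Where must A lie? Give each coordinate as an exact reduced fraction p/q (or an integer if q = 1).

1. A_x = -2  [AB · DC = 88 ∩ 2·signedArea(ACD) = 256]
2. A_y = -15  [AB · DC = 88 ∩ 2·signedArea(ACD) = 256]
   → A = (-2, -15)

A = (-2, -15)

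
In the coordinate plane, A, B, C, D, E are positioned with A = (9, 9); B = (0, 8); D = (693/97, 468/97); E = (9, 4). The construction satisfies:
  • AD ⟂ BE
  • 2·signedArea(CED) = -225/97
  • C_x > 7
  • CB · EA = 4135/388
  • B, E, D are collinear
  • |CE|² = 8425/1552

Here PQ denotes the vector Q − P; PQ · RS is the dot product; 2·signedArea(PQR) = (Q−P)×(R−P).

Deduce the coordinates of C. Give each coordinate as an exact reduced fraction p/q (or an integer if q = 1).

1. C_x = 738/97  [2·signedArea(CED) = -225/97 ∩ CB · EA = 4135/388]
2. C_y = 2277/388  [2·signedArea(CED) = -225/97 ∩ CB · EA = 4135/388]
   → C = (738/97, 2277/388)

C = (738/97, 2277/388)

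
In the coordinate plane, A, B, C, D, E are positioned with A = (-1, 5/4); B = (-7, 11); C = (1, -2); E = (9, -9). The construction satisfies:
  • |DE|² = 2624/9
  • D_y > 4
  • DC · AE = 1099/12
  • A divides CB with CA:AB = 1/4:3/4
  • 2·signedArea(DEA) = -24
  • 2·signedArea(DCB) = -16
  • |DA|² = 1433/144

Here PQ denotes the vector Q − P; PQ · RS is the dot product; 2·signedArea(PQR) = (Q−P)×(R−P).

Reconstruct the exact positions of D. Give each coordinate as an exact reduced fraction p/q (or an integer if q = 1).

1. D_x = -5/3  [2·signedArea(DEA) = -24 ∩ DC · AE = 1099/12]
2. D_y = 13/3  [2·signedArea(DEA) = -24 ∩ DC · AE = 1099/12]
   → D = (-5/3, 13/3)

D = (-5/3, 13/3)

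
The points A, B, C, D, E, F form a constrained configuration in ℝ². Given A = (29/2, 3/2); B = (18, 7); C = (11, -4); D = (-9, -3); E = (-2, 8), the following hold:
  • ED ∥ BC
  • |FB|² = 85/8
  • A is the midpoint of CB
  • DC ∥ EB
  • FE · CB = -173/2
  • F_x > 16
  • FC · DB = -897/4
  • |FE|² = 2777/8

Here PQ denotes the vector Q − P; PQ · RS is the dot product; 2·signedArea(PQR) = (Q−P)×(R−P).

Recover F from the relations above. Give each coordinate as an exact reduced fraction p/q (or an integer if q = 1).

1. F_x = 65/4  [FC · DB = -897/4 ∩ FE · CB = -173/2]
2. F_y = 17/4  [FC · DB = -897/4 ∩ FE · CB = -173/2]
   → F = (65/4, 17/4)

F = (65/4, 17/4)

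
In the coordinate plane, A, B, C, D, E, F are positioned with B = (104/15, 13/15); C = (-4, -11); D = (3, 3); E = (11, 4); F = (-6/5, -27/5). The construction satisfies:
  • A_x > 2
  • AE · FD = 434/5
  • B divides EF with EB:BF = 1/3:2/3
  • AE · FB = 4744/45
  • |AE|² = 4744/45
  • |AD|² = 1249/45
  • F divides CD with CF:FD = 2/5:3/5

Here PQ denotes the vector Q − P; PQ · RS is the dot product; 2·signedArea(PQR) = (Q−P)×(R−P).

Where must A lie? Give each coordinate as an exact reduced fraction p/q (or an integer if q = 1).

A = (43/15, -34/15)

1. A_x = 43/15  [AE · FD = 434/5 ∩ AE · FB = 4744/45]
2. A_y = -34/15  [AE · FD = 434/5 ∩ AE · FB = 4744/45]
   → A = (43/15, -34/15)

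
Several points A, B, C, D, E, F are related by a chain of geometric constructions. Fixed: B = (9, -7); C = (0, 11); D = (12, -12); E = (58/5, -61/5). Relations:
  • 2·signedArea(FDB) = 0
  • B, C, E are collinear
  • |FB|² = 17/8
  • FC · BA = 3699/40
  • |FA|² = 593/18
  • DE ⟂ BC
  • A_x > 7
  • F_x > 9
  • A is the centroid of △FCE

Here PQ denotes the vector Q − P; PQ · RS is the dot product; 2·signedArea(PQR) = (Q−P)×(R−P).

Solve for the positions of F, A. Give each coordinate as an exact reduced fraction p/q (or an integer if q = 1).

A = (427/60, -63/20)
F = (39/4, -33/4)

1. F_x = 39/4  [line -5·x + -3·y + 24 = 0 ∩ |FB|² = 17/8]
2. F_y = -33/4  [line -5·x + -3·y + 24 = 0 ∩ |FB|² = 17/8]
   → F = (39/4, -33/4)
3. A_x = 427/60  [A is the centroid of △FCE]
4. A_y = -63/20  [A is the centroid of △FCE]
   → A = (427/60, -63/20)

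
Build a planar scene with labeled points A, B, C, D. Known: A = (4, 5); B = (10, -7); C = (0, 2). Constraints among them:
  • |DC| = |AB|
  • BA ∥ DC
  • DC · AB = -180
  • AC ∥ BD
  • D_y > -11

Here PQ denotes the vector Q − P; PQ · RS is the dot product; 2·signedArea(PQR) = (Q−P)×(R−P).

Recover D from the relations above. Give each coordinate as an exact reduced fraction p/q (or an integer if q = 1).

D = (6, -10)

1. D_x = 6  [BA ∥ DC ∩ AC ∥ BD]
2. D_y = -10  [BA ∥ DC ∩ AC ∥ BD]
   → D = (6, -10)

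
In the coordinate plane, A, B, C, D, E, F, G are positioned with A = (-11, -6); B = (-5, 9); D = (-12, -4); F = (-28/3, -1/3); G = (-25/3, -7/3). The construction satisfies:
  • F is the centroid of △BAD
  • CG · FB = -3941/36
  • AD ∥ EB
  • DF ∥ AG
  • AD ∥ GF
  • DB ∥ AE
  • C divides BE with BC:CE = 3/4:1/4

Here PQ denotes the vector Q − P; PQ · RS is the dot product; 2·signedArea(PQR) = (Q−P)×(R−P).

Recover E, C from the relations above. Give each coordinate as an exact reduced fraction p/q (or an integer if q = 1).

C = (-17/4, 15/2)
E = (-4, 7)

1. E_x = -4  [AD ∥ EB ∩ DB ∥ AE]
2. E_y = 7  [AD ∥ EB ∩ DB ∥ AE]
   → E = (-4, 7)
3. C_x = -17/4  [C divides BE with BC:CE = 3/4:1/4]
4. C_y = 15/2  [C divides BE with BC:CE = 3/4:1/4]
   → C = (-17/4, 15/2)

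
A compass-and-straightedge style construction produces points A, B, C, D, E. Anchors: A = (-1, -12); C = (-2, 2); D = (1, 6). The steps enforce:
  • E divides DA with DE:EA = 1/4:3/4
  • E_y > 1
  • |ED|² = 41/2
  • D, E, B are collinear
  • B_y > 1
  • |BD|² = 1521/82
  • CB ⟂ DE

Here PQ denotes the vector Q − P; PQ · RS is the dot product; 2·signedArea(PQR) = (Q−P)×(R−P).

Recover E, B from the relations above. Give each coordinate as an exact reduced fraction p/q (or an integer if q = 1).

B = (43/82, 141/82)
E = (1/2, 3/2)

1. E_x = 1/2  [E divides DA with DE:EA = 1/4:3/4]
2. E_y = 3/2  [E divides DA with DE:EA = 1/4:3/4]
   → E = (1/2, 3/2)
3. B_x = 43/82  [D, E, B are collinear ∩ CB ⟂ DE]
4. B_y = 141/82  [D, E, B are collinear ∩ CB ⟂ DE]
   → B = (43/82, 141/82)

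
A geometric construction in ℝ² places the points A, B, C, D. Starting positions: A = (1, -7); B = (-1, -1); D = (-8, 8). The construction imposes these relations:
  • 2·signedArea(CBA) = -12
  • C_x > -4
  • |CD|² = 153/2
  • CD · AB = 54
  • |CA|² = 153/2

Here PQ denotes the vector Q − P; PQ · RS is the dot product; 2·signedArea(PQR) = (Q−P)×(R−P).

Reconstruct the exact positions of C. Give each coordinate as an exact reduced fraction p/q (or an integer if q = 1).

1. C_x = -7/2  [2·signedArea(CBA) = -12 ∩ CD · AB = 54]
2. C_y = 1/2  [2·signedArea(CBA) = -12 ∩ CD · AB = 54]
   → C = (-7/2, 1/2)

C = (-7/2, 1/2)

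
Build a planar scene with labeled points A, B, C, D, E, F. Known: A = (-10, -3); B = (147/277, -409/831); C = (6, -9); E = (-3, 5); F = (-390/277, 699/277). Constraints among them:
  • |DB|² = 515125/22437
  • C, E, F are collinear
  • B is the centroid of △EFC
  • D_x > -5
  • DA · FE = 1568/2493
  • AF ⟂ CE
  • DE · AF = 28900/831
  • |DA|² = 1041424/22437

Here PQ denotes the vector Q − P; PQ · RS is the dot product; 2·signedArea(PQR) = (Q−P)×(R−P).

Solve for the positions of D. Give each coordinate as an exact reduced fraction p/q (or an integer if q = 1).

D = (-3454/831, 1253/2493)

1. D_x = -3454/831  [DA · FE = 1568/2493 ∩ DE · AF = 28900/831]
2. D_y = 1253/2493  [DA · FE = 1568/2493 ∩ DE · AF = 28900/831]
   → D = (-3454/831, 1253/2493)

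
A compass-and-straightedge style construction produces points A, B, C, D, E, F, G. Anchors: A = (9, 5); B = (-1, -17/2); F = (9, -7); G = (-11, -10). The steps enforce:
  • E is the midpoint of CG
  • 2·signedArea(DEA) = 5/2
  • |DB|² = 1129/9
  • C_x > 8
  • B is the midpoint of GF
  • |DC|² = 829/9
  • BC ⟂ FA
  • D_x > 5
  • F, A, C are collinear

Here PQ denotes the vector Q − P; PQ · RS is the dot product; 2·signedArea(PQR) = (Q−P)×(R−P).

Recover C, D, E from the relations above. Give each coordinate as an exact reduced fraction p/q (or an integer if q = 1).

1. C_x = 9  [F, A, C are collinear ∩ BC ⟂ FA]
2. C_y = -17/2  [F, A, C are collinear ∩ BC ⟂ FA]
   → C = (9, -17/2)
3. E_x = -1  [E is the midpoint of CG]
4. E_y = -37/4  [E is the midpoint of CG]
   → E = (-1, -37/4)
5. D_x = 17/3  [line -57/4·x + 10·y + 303/4 = 0 ∩ |DB|² = 1129/9]
6. D_y = 1/2  [line -57/4·x + 10·y + 303/4 = 0 ∩ |DB|² = 1129/9]
   → D = (17/3, 1/2)

C = (9, -17/2)
D = (17/3, 1/2)
E = (-1, -37/4)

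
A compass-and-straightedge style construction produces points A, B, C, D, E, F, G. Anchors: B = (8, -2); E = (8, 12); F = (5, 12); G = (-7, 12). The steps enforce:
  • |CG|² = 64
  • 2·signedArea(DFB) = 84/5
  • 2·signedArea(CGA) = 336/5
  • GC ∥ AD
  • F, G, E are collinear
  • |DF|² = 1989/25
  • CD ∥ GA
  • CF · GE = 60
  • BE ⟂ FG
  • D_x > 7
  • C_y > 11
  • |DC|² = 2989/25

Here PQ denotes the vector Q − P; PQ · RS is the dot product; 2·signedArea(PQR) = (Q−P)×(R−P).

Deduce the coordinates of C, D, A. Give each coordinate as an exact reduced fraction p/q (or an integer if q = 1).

1. C_x = 1  [CF · GE = 60]
2. C_y = 12  [|CG|² = 64]
   → C = (1, 12)
3. D_x = 8  [line 14·x + 3·y + -614/5 = 0 ∩ |DF|² = 1989/25]
4. D_y = 18/5  [line 14·x + 3·y + -614/5 = 0 ∩ |DF|² = 1989/25]
   → D = (8, 18/5)
5. A_x = 0  [2·signedArea(CGA) = 336/5 ∩ CD ∥ GA]
6. A_y = 18/5  [2·signedArea(CGA) = 336/5 ∩ CD ∥ GA]
   → A = (0, 18/5)

A = (0, 18/5)
C = (1, 12)
D = (8, 18/5)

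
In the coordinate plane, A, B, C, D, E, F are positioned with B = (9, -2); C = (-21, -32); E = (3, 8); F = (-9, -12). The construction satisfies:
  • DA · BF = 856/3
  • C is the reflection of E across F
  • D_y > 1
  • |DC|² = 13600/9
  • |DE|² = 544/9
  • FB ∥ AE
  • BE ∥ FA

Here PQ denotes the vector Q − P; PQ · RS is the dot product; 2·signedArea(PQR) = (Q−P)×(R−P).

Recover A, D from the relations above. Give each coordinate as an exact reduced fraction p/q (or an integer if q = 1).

1. A_x = -15  [FB ∥ AE ∩ BE ∥ FA]
2. A_y = -2  [FB ∥ AE ∩ BE ∥ FA]
   → A = (-15, -2)
3. D_x = -1  [line 18·x + 10·y + 14/3 = 0 ∩ |DC|² = 13600/9]
4. D_y = 4/3  [line 18·x + 10·y + 14/3 = 0 ∩ |DC|² = 13600/9]
   → D = (-1, 4/3)

A = (-15, -2)
D = (-1, 4/3)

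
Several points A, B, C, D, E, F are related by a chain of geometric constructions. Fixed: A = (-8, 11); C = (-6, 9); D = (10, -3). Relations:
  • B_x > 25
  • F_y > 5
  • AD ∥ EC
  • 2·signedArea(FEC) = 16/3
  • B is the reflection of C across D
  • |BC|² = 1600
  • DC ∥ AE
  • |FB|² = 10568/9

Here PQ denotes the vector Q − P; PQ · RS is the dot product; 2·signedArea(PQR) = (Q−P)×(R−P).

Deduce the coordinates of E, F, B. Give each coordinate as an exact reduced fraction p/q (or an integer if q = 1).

1. E_x = -24  [AD ∥ EC ∩ DC ∥ AE]
2. E_y = 23  [AD ∥ EC ∩ DC ∥ AE]
   → E = (-24, 23)
3. B_x = 26  [B is the reflection of C across D]
4. B_y = -15  [B is the reflection of C across D]
   → B = (26, -15)
5. F_x = -4/3  [line 14·x + 18·y + -250/3 = 0 ∩ |FB|² = 10568/9]
6. F_y = 17/3  [line 14·x + 18·y + -250/3 = 0 ∩ |FB|² = 10568/9]
   → F = (-4/3, 17/3)

B = (26, -15)
E = (-24, 23)
F = (-4/3, 17/3)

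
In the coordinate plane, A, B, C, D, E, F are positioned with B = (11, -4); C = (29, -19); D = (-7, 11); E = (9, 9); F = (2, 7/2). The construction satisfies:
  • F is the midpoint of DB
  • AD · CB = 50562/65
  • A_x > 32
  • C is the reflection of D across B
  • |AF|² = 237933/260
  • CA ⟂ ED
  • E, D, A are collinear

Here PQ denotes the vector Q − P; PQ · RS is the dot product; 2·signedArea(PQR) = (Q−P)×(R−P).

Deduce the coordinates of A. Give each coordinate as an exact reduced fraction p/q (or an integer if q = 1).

A = (2089/65, 397/65)

1. A_x = 2089/65  [E, D, A are collinear ∩ CA ⟂ ED]
2. A_y = 397/65  [E, D, A are collinear ∩ CA ⟂ ED]
   → A = (2089/65, 397/65)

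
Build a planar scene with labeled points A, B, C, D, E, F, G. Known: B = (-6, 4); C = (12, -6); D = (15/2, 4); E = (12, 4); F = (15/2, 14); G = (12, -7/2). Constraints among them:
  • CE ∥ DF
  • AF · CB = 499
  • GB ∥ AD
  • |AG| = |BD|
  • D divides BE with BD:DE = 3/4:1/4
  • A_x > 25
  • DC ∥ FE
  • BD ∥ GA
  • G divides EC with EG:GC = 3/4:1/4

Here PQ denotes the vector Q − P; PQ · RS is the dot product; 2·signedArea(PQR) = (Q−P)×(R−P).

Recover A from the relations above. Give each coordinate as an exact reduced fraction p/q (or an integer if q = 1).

A = (51/2, -7/2)

1. A_x = 51/2  [GB ∥ AD ∩ BD ∥ GA]
2. A_y = -7/2  [GB ∥ AD ∩ BD ∥ GA]
   → A = (51/2, -7/2)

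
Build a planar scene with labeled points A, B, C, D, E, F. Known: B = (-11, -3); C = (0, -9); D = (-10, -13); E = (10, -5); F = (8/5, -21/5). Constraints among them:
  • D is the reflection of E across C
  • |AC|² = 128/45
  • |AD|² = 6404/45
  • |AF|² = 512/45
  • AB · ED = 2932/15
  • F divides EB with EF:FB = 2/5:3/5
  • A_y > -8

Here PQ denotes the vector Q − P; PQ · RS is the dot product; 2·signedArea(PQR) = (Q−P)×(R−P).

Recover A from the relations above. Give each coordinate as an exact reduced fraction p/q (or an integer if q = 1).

A = (8/15, -37/5)

1. A_x = 8/15  [line 20·x + 8·y + 728/15 = 0 ∩ |AD|² = 6404/45]
2. A_y = -37/5  [line 20·x + 8·y + 728/15 = 0 ∩ |AD|² = 6404/45]
   → A = (8/15, -37/5)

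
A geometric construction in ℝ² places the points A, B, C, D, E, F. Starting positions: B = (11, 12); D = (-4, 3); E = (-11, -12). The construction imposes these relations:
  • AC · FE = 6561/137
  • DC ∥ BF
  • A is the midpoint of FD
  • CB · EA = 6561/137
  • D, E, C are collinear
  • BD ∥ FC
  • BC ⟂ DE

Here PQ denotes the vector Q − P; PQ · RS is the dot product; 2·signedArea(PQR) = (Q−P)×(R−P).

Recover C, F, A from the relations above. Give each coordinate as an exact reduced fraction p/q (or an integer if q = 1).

1. C_x = 292/137  [D, E, C are collinear ∩ BC ⟂ DE]
2. C_y = 2211/137  [D, E, C are collinear ∩ BC ⟂ DE]
   → C = (292/137, 2211/137)
3. F_x = 2347/137  [BD ∥ FC ∩ DC ∥ BF]
4. F_y = 3444/137  [BD ∥ FC ∩ DC ∥ BF]
   → F = (2347/137, 3444/137)
5. A_x = 1799/274  [A is the midpoint of FD]
6. A_y = 3855/274  [A is the midpoint of FD]
   → A = (1799/274, 3855/274)

A = (1799/274, 3855/274)
C = (292/137, 2211/137)
F = (2347/137, 3444/137)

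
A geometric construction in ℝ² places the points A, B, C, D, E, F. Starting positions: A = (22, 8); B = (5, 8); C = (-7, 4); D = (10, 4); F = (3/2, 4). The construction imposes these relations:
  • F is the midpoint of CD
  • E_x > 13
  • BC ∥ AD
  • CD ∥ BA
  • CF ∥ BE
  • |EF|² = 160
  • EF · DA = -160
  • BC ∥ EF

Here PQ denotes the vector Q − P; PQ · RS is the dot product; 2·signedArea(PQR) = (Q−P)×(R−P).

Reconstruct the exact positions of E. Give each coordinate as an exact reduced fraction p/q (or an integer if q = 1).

E = (27/2, 8)

1. E_x = 27/2  [BC ∥ EF ∩ CF ∥ BE]
2. E_y = 8  [BC ∥ EF ∩ CF ∥ BE]
   → E = (27/2, 8)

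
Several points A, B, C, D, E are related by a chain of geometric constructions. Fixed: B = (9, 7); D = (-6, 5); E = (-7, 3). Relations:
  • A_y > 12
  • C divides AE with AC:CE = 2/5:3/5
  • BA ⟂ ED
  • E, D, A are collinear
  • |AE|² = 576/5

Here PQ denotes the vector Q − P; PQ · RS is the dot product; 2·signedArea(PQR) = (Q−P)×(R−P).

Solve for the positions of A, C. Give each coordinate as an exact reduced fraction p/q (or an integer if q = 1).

1. A_x = -11/5  [E, D, A are collinear ∩ BA ⟂ ED]
2. A_y = 63/5  [E, D, A are collinear ∩ BA ⟂ ED]
   → A = (-11/5, 63/5)
3. C_x = -103/25  [C divides AE with AC:CE = 2/5:3/5]
4. C_y = 219/25  [C divides AE with AC:CE = 2/5:3/5]
   → C = (-103/25, 219/25)

A = (-11/5, 63/5)
C = (-103/25, 219/25)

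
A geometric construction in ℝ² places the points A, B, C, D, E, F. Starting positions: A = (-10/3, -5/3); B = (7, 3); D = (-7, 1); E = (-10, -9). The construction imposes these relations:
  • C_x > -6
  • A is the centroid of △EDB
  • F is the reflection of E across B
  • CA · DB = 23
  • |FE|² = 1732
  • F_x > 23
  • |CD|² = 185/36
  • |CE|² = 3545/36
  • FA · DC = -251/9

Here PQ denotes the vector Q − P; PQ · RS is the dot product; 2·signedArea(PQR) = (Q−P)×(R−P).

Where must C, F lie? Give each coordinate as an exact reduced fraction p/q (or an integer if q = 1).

C = (-31/6, -1/3)
F = (24, 15)

1. F_x = 24  [F is the reflection of E across B]
2. F_y = 15  [F is the reflection of E across B]
   → F = (24, 15)
3. C_x = -31/6  [CA · DB = 23 ∩ FA · DC = -251/9]
4. C_y = -1/3  [CA · DB = 23 ∩ FA · DC = -251/9]
   → C = (-31/6, -1/3)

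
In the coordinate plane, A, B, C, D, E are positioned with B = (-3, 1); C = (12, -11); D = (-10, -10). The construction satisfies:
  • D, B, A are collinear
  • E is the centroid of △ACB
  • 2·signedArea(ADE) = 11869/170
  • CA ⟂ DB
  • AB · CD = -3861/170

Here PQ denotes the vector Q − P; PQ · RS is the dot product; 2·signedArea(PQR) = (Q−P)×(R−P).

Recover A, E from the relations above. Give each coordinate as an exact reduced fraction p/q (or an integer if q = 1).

1. A_x = -699/170  [D, B, A are collinear ∩ CA ⟂ DB]
2. A_y = -127/170  [D, B, A are collinear ∩ CA ⟂ DB]
   → A = (-699/170, -127/170)
3. E_x = 277/170  [E is the centroid of △ACB]
4. E_y = -609/170  [E is the centroid of △ACB]
   → E = (277/170, -609/170)

A = (-699/170, -127/170)
E = (277/170, -609/170)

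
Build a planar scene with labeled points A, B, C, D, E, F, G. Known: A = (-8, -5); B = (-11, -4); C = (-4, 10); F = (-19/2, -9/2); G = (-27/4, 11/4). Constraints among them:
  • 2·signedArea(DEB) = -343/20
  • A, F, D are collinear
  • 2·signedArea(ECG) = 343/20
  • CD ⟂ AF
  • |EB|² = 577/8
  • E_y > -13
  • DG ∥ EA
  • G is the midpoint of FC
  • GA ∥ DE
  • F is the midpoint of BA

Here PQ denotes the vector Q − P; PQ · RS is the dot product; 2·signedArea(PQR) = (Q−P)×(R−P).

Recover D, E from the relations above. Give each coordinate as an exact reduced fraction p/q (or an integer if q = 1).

1. D_x = -89/10  [A, F, D are collinear ∩ CD ⟂ AF]
2. D_y = -47/10  [A, F, D are collinear ∩ CD ⟂ AF]
   → D = (-89/10, -47/10)
3. E_x = -203/20  [DG ∥ EA ∩ GA ∥ DE]
4. E_y = -249/20  [DG ∥ EA ∩ GA ∥ DE]
   → E = (-203/20, -249/20)

D = (-89/10, -47/10)
E = (-203/20, -249/20)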